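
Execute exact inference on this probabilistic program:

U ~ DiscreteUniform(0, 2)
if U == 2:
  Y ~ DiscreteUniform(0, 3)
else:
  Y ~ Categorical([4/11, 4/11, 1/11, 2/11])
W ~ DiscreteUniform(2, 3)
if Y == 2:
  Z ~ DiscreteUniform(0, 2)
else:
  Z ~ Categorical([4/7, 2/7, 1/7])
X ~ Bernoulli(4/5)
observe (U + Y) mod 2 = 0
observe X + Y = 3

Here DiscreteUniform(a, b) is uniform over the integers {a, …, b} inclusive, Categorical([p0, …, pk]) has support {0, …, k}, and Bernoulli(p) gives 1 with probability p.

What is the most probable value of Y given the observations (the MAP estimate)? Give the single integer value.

Enumerate traces; 18 have nonzero weight after conditioning:
  (U=0, Y=2, W=2, Z=0, X=1) weight 2/495
  (U=0, Y=2, W=2, Z=1, X=1) weight 2/495
  (U=0, Y=2, W=2, Z=2, X=1) weight 2/495
  (U=0, Y=2, W=3, Z=0, X=1) weight 2/495
  (U=0, Y=2, W=3, Z=1, X=1) weight 2/495
  (U=0, Y=2, W=3, Z=2, X=1) weight 2/495
  (U=1, Y=3, W=2, Z=0, X=0) weight 4/1155
  (U=1, Y=3, W=2, Z=1, X=0) weight 2/1155
  … 10 more
Group by Y:
  weight(Y=2) = 1/11
  weight(Y=3) = 2/165
Total weight = 1/11 + 2/165 = 17/165
P(Y=2 | obs) = 1/11 / 17/165 = 15/17
P(Y=3 | obs) = 2/165 / 17/165 = 2/17
argmax = 2

argmax_v P(Y = v | obs) = 2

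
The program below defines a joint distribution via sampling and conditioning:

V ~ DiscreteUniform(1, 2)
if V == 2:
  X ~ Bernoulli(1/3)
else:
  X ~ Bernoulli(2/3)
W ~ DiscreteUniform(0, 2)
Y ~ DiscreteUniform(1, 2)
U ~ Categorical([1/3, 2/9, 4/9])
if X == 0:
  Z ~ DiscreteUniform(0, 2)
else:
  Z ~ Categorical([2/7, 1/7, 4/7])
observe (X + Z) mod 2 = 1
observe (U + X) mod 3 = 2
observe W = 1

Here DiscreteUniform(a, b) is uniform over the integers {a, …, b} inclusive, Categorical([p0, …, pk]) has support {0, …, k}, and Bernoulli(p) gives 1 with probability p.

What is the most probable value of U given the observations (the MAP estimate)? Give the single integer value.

argmax_v P(U = v | obs) = 1

Enumerate traces; 12 have nonzero weight after conditioning:
  (V=1, X=0, W=1, Y=1, U=2, Z=1) weight 1/243
  (V=1, X=0, W=1, Y=2, U=2, Z=1) weight 1/243
  (V=1, X=1, W=1, Y=1, U=1, Z=0) weight 2/567
  (V=1, X=1, W=1, Y=1, U=1, Z=2) weight 4/567
  (V=1, X=1, W=1, Y=2, U=1, Z=0) weight 2/567
  (V=1, X=1, W=1, Y=2, U=1, Z=2) weight 4/567
  (V=2, X=0, W=1, Y=1, U=2, Z=1) weight 2/243
  (V=2, X=0, W=1, Y=2, U=2, Z=1) weight 2/243
  … 4 more
Group by U:
  weight(U=1) = 2/63
  weight(U=2) = 2/81
Total weight = 2/63 + 2/81 = 32/567
P(U=1 | obs) = 2/63 / 32/567 = 9/16
P(U=2 | obs) = 2/81 / 32/567 = 7/16
argmax = 1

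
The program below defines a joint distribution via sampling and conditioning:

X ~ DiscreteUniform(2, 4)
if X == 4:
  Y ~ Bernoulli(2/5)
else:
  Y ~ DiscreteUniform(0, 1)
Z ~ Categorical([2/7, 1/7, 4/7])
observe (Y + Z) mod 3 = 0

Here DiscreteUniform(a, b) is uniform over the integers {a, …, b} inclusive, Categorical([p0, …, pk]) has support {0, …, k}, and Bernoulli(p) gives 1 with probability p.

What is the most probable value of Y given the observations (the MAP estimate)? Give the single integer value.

Enumerate traces; 6 have nonzero weight after conditioning:
  (X=2, Y=0, Z=0) weight 1/21
  (X=2, Y=1, Z=2) weight 2/21
  (X=3, Y=0, Z=0) weight 1/21
  (X=3, Y=1, Z=2) weight 2/21
  (X=4, Y=0, Z=0) weight 2/35
  (X=4, Y=1, Z=2) weight 8/105
Group by Y:
  weight(Y=0) = 16/105
  weight(Y=1) = 4/15
Total weight = 16/105 + 4/15 = 44/105
P(Y=0 | obs) = 16/105 / 44/105 = 4/11
P(Y=1 | obs) = 4/15 / 44/105 = 7/11
argmax = 1

argmax_v P(Y = v | obs) = 1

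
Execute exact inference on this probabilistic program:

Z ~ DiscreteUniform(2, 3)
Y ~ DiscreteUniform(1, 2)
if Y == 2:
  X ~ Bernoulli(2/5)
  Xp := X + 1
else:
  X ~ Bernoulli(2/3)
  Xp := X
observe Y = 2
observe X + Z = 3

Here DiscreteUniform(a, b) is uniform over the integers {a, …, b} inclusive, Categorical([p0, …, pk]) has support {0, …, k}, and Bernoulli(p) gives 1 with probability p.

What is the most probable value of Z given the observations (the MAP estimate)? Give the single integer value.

argmax_v P(Z = v | obs) = 3

Enumerate traces; 2 have nonzero weight after conditioning:
  (Z=2, Y=2, X=1) weight 1/10
  (Z=3, Y=2, X=0) weight 3/20
Group by Z:
  weight(Z=2) = 1/10
  weight(Z=3) = 3/20
Total weight = 1/10 + 3/20 = 1/4
P(Z=2 | obs) = 1/10 / 1/4 = 2/5
P(Z=3 | obs) = 3/20 / 1/4 = 3/5
argmax = 3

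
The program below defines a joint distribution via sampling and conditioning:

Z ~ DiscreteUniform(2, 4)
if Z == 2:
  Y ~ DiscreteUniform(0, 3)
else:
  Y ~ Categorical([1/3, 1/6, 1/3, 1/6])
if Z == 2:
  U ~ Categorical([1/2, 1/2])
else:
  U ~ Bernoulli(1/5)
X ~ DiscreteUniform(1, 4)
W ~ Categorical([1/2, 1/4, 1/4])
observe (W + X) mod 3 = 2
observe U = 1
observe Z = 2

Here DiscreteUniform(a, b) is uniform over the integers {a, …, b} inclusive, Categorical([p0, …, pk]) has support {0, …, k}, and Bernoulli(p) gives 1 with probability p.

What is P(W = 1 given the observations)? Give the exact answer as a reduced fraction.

Enumerate traces; 16 have nonzero weight after conditioning:
  (Z=2, Y=0, U=1, X=1, W=1) weight 1/384
  (Z=2, Y=0, U=1, X=2, W=0) weight 1/192
  (Z=2, Y=0, U=1, X=3, W=2) weight 1/384
  (Z=2, Y=0, U=1, X=4, W=1) weight 1/384
  (Z=2, Y=1, U=1, X=1, W=1) weight 1/384
  (Z=2, Y=1, U=1, X=2, W=0) weight 1/192
  (Z=2, Y=1, U=1, X=3, W=2) weight 1/384
  (Z=2, Y=1, U=1, X=4, W=1) weight 1/384
  … 8 more
Group by W:
  weight(W=0) = 1/48
  weight(W=1) = 1/48
  weight(W=2) = 1/96
Total weight = 1/48 + 1/48 + 1/96 = 5/96
P(W=0 | obs) = 1/48 / 5/96 = 2/5
P(W=1 | obs) = 1/48 / 5/96 = 2/5
P(W=2 | obs) = 1/96 / 5/96 = 1/5

P(W = 1 | obs) = 2/5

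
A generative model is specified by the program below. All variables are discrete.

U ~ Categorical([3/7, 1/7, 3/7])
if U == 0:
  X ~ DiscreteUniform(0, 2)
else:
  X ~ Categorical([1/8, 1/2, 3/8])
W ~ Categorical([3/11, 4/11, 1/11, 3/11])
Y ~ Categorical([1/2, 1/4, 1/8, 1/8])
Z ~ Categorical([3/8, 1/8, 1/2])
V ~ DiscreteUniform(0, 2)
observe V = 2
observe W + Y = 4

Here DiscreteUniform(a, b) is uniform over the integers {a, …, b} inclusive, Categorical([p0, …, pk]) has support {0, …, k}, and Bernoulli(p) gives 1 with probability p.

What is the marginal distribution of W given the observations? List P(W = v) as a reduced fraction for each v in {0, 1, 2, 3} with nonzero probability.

P(W=1) = 4/11, P(W=2) = 1/11, P(W=3) = 6/11

Enumerate traces; 81 have nonzero weight after conditioning:
  (U=0, X=0, W=1, Y=3, Z=0, V=2) weight 1/1232
  (U=0, X=0, W=1, Y=3, Z=1, V=2) weight 1/3696
  (U=0, X=0, W=1, Y=3, Z=2, V=2) weight 1/924
  (U=0, X=0, W=2, Y=2, Z=0, V=2) weight 1/4928
  (U=0, X=0, W=2, Y=2, Z=1, V=2) weight 1/14784
  (U=0, X=0, W=2, Y=2, Z=2, V=2) weight 1/3696
  (U=0, X=0, W=3, Y=1, Z=0, V=2) weight 3/2464
  (U=0, X=0, W=3, Y=1, Z=1, V=2) weight 1/2464
  … 73 more
Group by W:
  weight(W=1) = 1/66
  weight(W=2) = 1/264
  weight(W=3) = 1/44
Total weight = 1/66 + 1/264 + 1/44 = 1/24
P(W=1 | obs) = 1/66 / 1/24 = 4/11
P(W=2 | obs) = 1/264 / 1/24 = 1/11
P(W=3 | obs) = 1/44 / 1/24 = 6/11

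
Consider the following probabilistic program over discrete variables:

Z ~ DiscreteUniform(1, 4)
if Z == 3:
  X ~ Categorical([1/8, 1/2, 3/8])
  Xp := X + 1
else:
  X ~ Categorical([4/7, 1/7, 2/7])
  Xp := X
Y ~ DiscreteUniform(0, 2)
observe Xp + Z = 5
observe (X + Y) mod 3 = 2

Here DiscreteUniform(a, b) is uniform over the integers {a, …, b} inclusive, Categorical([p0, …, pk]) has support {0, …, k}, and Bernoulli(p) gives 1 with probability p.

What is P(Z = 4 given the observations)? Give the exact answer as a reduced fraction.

Enumerate traces; 2 have nonzero weight after conditioning:
  (Z=3, X=1, Y=1) weight 1/24
  (Z=4, X=1, Y=1) weight 1/84
Group by Z:
  weight(Z=3) = 1/24
  weight(Z=4) = 1/84
Total weight = 1/24 + 1/84 = 3/56
P(Z=3 | obs) = 1/24 / 3/56 = 7/9
P(Z=4 | obs) = 1/84 / 3/56 = 2/9

P(Z = 4 | obs) = 2/9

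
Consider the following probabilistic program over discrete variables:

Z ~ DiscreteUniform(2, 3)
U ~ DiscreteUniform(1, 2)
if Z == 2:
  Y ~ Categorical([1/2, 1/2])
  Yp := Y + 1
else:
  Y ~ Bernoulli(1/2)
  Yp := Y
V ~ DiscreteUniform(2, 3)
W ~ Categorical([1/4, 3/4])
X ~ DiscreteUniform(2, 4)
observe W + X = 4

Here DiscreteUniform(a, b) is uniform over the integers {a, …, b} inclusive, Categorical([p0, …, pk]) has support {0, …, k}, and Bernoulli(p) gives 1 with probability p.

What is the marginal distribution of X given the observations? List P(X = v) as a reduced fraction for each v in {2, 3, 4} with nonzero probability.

Enumerate traces; 32 have nonzero weight after conditioning:
  (Z=2, U=1, Y=0, V=2, W=0, X=4) weight 1/192
  (Z=2, U=1, Y=0, V=2, W=1, X=3) weight 1/64
  (Z=2, U=1, Y=0, V=3, W=0, X=4) weight 1/192
  (Z=2, U=1, Y=0, V=3, W=1, X=3) weight 1/64
  (Z=2, U=1, Y=1, V=2, W=0, X=4) weight 1/192
  (Z=2, U=1, Y=1, V=2, W=1, X=3) weight 1/64
  (Z=2, U=1, Y=1, V=3, W=0, X=4) weight 1/192
  (Z=2, U=1, Y=1, V=3, W=1, X=3) weight 1/64
  … 24 more
Group by X:
  weight(X=3) = 1/4
  weight(X=4) = 1/12
Total weight = 1/4 + 1/12 = 1/3
P(X=3 | obs) = 1/4 / 1/3 = 3/4
P(X=4 | obs) = 1/12 / 1/3 = 1/4

P(X=3) = 3/4, P(X=4) = 1/4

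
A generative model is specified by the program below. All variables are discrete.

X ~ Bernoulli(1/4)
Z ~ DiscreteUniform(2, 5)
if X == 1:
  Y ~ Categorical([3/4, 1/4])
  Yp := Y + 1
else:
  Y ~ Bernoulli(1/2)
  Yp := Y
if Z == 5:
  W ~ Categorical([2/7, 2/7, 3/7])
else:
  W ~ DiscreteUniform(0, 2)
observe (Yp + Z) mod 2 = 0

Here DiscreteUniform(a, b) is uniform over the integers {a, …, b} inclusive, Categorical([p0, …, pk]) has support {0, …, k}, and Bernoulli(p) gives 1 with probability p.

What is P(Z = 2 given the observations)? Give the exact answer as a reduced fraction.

Enumerate traces; 24 have nonzero weight after conditioning:
  (X=0, Z=2, Y=0, W=0) weight 1/32
  (X=0, Z=2, Y=0, W=1) weight 1/32
  (X=0, Z=2, Y=0, W=2) weight 1/32
  (X=0, Z=3, Y=1, W=0) weight 1/32
  (X=0, Z=3, Y=1, W=1) weight 1/32
  (X=0, Z=3, Y=1, W=2) weight 1/32
  (X=0, Z=4, Y=0, W=0) weight 1/32
  (X=0, Z=4, Y=0, W=1) weight 1/32
  (X=0, Z=5, Y=1, W=0) weight 3/112
  … 15 more
Group by Z:
  weight(Z=2) = 7/64
  weight(Z=3) = 9/64
  weight(Z=4) = 7/64
  weight(Z=5) = 9/64
Total weight = 7/64 + 9/64 + 7/64 + 9/64 = 1/2
P(Z=2 | obs) = 7/64 / 1/2 = 7/32
P(Z=3 | obs) = 9/64 / 1/2 = 9/32
P(Z=4 | obs) = 7/64 / 1/2 = 7/32
P(Z=5 | obs) = 9/64 / 1/2 = 9/32

P(Z = 2 | obs) = 7/32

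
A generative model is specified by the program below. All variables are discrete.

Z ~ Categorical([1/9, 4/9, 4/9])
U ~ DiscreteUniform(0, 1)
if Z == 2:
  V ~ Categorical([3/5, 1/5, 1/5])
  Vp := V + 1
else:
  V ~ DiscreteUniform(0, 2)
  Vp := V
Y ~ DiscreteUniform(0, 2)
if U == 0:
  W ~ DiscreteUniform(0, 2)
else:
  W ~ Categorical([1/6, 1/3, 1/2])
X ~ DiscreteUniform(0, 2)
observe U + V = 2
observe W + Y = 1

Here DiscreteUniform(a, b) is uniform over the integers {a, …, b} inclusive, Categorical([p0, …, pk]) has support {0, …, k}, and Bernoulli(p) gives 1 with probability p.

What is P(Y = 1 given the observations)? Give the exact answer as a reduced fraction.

P(Y = 1 | obs) = 3/7

Enumerate traces; 36 have nonzero weight after conditioning:
  (Z=0, U=0, V=2, Y=0, W=1, X=0) weight 1/1458
  (Z=0, U=0, V=2, Y=0, W=1, X=1) weight 1/1458
  (Z=0, U=0, V=2, Y=0, W=1, X=2) weight 1/1458
  (Z=0, U=0, V=2, Y=1, W=0, X=0) weight 1/1458
  (Z=0, U=0, V=2, Y=1, W=0, X=1) weight 1/1458
  (Z=0, U=0, V=2, Y=1, W=0, X=2) weight 1/1458
  (Z=0, U=1, V=1, Y=0, W=1, X=0) weight 1/1458
  (Z=0, U=1, V=1, Y=0, W=1, X=1) weight 1/1458
  … 28 more
Group by Y:
  weight(Y=0) = 37/1215
  weight(Y=1) = 37/1620
Total weight = 37/1215 + 37/1620 = 259/4860
P(Y=0 | obs) = 37/1215 / 259/4860 = 4/7
P(Y=1 | obs) = 37/1620 / 259/4860 = 3/7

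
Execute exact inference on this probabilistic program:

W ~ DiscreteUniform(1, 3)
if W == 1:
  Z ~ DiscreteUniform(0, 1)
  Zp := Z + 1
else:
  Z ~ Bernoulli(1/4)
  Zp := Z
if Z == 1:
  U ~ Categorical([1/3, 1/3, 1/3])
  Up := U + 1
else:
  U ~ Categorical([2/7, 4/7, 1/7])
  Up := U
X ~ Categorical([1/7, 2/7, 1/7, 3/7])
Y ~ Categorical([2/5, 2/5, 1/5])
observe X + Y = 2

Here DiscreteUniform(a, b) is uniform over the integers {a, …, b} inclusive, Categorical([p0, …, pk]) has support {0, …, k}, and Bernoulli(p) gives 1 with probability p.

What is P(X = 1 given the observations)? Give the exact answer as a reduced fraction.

Enumerate traces; 54 have nonzero weight after conditioning:
  (W=1, Z=0, U=0, X=0, Y=2) weight 1/735
  (W=1, Z=0, U=0, X=1, Y=1) weight 4/735
  (W=1, Z=0, U=0, X=2, Y=0) weight 2/735
  (W=1, Z=0, U=1, X=0, Y=2) weight 2/735
  (W=1, Z=0, U=1, X=1, Y=1) weight 8/735
  (W=1, Z=0, U=1, X=2, Y=0) weight 4/735
  (W=1, Z=0, U=2, X=0, Y=2) weight 1/1470
  (W=1, Z=0, U=2, X=1, Y=1) weight 2/735
  … 46 more
Group by X:
  weight(X=0) = 1/35
  weight(X=1) = 4/35
  weight(X=2) = 2/35
Total weight = 1/35 + 4/35 + 2/35 = 1/5
P(X=0 | obs) = 1/35 / 1/5 = 1/7
P(X=1 | obs) = 4/35 / 1/5 = 4/7
P(X=2 | obs) = 2/35 / 1/5 = 2/7

P(X = 1 | obs) = 4/7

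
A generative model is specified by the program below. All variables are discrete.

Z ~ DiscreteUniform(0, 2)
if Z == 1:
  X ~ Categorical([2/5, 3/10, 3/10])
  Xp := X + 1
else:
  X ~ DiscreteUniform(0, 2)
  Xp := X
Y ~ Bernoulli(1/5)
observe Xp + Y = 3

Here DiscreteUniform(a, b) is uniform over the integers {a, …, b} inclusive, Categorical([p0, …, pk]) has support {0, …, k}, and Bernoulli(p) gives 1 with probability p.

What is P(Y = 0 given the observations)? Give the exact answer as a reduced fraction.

Enumerate traces; 4 have nonzero weight after conditioning:
  (Z=0, X=2, Y=1) weight 1/45
  (Z=1, X=1, Y=1) weight 1/50
  (Z=1, X=2, Y=0) weight 2/25
  (Z=2, X=2, Y=1) weight 1/45
Group by Y:
  weight(Y=0) = 2/25
  weight(Y=1) = 29/450
Total weight = 2/25 + 29/450 = 13/90
P(Y=0 | obs) = 2/25 / 13/90 = 36/65
P(Y=1 | obs) = 29/450 / 13/90 = 29/65

P(Y = 0 | obs) = 36/65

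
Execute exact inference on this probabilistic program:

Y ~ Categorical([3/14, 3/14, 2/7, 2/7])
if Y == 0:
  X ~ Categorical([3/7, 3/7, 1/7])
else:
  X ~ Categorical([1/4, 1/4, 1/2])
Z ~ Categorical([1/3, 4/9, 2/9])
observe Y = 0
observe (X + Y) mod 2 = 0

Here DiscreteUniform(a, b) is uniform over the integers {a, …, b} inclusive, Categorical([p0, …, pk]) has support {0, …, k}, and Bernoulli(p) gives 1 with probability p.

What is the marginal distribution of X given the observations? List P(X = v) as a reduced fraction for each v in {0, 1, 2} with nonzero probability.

Enumerate traces; 6 have nonzero weight after conditioning:
  (Y=0, X=0, Z=0) weight 3/98
  (Y=0, X=0, Z=1) weight 2/49
  (Y=0, X=0, Z=2) weight 1/49
  (Y=0, X=2, Z=0) weight 1/98
  (Y=0, X=2, Z=1) weight 2/147
  (Y=0, X=2, Z=2) weight 1/147
Group by X:
  weight(X=0) = 9/98
  weight(X=2) = 3/98
Total weight = 9/98 + 3/98 = 6/49
P(X=0 | obs) = 9/98 / 6/49 = 3/4
P(X=2 | obs) = 3/98 / 6/49 = 1/4

P(X=0) = 3/4, P(X=2) = 1/4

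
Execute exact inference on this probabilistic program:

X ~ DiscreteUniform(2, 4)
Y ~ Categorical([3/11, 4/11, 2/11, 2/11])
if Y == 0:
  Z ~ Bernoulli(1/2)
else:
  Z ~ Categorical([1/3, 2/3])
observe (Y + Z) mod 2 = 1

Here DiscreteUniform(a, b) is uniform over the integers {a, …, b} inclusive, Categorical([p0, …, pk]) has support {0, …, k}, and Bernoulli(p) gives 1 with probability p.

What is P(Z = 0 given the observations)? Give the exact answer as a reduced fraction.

Enumerate traces; 12 have nonzero weight after conditioning:
  (X=2, Y=0, Z=1) weight 1/22
  (X=2, Y=1, Z=0) weight 4/99
  (X=2, Y=2, Z=1) weight 4/99
  (X=2, Y=3, Z=0) weight 2/99
  (X=3, Y=0, Z=1) weight 1/22
  (X=3, Y=1, Z=0) weight 4/99
  (X=3, Y=2, Z=1) weight 4/99
  (X=3, Y=3, Z=0) weight 2/99
  … 4 more
Group by Z:
  weight(Z=0) = 2/11
  weight(Z=1) = 17/66
Total weight = 2/11 + 17/66 = 29/66
P(Z=0 | obs) = 2/11 / 29/66 = 12/29
P(Z=1 | obs) = 17/66 / 29/66 = 17/29

P(Z = 0 | obs) = 12/29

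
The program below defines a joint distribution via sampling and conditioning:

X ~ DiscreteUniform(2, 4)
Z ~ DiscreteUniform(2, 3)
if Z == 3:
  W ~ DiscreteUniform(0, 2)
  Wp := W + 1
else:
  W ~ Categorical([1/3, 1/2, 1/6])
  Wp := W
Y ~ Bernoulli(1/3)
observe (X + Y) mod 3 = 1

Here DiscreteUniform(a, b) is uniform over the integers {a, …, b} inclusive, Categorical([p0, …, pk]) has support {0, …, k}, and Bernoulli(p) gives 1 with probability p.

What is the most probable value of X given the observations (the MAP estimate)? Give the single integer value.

argmax_v P(X = v | obs) = 4

Enumerate traces; 12 have nonzero weight after conditioning:
  (X=3, Z=2, W=0, Y=1) weight 1/54
  (X=3, Z=2, W=1, Y=1) weight 1/36
  (X=3, Z=2, W=2, Y=1) weight 1/108
  (X=3, Z=3, W=0, Y=1) weight 1/54
  (X=3, Z=3, W=1, Y=1) weight 1/54
  (X=3, Z=3, W=2, Y=1) weight 1/54
  (X=4, Z=2, W=0, Y=0) weight 1/27
  (X=4, Z=2, W=1, Y=0) weight 1/18
  … 4 more
Group by X:
  weight(X=3) = 1/9
  weight(X=4) = 2/9
Total weight = 1/9 + 2/9 = 1/3
P(X=3 | obs) = 1/9 / 1/3 = 1/3
P(X=4 | obs) = 2/9 / 1/3 = 2/3
argmax = 4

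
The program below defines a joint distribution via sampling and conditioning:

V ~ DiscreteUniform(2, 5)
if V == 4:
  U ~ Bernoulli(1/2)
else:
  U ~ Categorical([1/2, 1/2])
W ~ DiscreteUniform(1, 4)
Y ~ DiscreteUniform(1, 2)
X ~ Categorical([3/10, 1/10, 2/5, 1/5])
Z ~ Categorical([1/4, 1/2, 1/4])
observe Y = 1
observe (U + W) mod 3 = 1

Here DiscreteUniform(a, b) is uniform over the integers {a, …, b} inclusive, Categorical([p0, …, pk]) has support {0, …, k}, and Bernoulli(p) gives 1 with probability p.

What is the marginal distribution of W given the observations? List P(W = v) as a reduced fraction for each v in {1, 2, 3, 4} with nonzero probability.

P(W=1) = 1/3, P(W=3) = 1/3, P(W=4) = 1/3

Enumerate traces; 144 have nonzero weight after conditioning:
  (V=2, U=0, W=1, Y=1, X=0, Z=0) weight 3/2560
  (V=2, U=0, W=1, Y=1, X=0, Z=1) weight 3/1280
  (V=2, U=0, W=1, Y=1, X=0, Z=2) weight 3/2560
  (V=2, U=0, W=1, Y=1, X=1, Z=0) weight 1/2560
  (V=2, U=0, W=1, Y=1, X=1, Z=1) weight 1/1280
  (V=2, U=0, W=1, Y=1, X=1, Z=2) weight 1/2560
  (V=2, U=0, W=1, Y=1, X=2, Z=0) weight 1/640
  (V=2, U=0, W=1, Y=1, X=2, Z=1) weight 1/320
  (V=2, U=0, W=4, Y=1, X=0, Z=0) weight 3/2560
  (V=2, U=1, W=3, Y=1, X=0, Z=0) weight 3/2560
  … 134 more
Group by W:
  weight(W=1) = 1/16
  weight(W=3) = 1/16
  weight(W=4) = 1/16
Total weight = 1/16 + 1/16 + 1/16 = 3/16
P(W=1 | obs) = 1/16 / 3/16 = 1/3
P(W=3 | obs) = 1/16 / 3/16 = 1/3
P(W=4 | obs) = 1/16 / 3/16 = 1/3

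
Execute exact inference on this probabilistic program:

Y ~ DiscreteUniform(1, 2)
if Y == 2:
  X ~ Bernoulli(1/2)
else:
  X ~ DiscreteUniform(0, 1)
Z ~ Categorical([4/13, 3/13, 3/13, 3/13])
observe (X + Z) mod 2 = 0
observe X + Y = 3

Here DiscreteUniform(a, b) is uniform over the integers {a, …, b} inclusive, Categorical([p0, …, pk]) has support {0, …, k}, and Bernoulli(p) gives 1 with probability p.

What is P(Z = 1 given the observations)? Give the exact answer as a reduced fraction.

Enumerate traces; 2 have nonzero weight after conditioning:
  (Y=2, X=1, Z=1) weight 3/52
  (Y=2, X=1, Z=3) weight 3/52
Group by Z:
  weight(Z=1) = 3/52
  weight(Z=3) = 3/52
Total weight = 3/52 + 3/52 = 3/26
P(Z=1 | obs) = 3/52 / 3/26 = 1/2
P(Z=3 | obs) = 3/52 / 3/26 = 1/2

P(Z = 1 | obs) = 1/2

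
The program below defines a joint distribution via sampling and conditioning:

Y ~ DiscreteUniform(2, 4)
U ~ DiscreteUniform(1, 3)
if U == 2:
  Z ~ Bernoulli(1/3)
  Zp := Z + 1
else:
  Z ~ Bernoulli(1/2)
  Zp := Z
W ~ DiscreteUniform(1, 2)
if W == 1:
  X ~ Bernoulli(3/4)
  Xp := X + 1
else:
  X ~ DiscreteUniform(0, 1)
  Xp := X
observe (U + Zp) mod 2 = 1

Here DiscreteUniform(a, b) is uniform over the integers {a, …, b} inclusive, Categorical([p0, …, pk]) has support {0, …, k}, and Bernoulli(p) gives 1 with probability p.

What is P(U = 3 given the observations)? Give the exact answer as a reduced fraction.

P(U = 3 | obs) = 3/10

Enumerate traces; 36 have nonzero weight after conditioning:
  (Y=2, U=1, Z=0, W=1, X=0) weight 1/144
  (Y=2, U=1, Z=0, W=1, X=1) weight 1/48
  (Y=2, U=1, Z=0, W=2, X=0) weight 1/72
  (Y=2, U=1, Z=0, W=2, X=1) weight 1/72
  (Y=2, U=2, Z=0, W=1, X=0) weight 1/108
  (Y=2, U=2, Z=0, W=1, X=1) weight 1/36
  (Y=2, U=2, Z=0, W=2, X=0) weight 1/54
  (Y=2, U=2, Z=0, W=2, X=1) weight 1/54
  (Y=2, U=3, Z=0, W=1, X=0) weight 1/144
  … 27 more
Group by U:
  weight(U=1) = 1/6
  weight(U=2) = 2/9
  weight(U=3) = 1/6
Total weight = 1/6 + 2/9 + 1/6 = 5/9
P(U=1 | obs) = 1/6 / 5/9 = 3/10
P(U=2 | obs) = 2/9 / 5/9 = 2/5
P(U=3 | obs) = 1/6 / 5/9 = 3/10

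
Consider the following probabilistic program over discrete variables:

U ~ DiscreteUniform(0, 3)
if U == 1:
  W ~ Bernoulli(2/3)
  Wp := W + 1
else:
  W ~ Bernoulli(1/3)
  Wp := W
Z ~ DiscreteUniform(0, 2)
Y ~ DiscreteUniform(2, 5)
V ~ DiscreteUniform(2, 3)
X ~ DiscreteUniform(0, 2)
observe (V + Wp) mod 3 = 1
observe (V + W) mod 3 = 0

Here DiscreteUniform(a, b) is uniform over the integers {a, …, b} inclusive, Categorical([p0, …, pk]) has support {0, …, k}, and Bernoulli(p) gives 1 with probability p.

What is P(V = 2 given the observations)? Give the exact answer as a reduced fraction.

P(V = 2 | obs) = 2/3

Enumerate traces; 72 have nonzero weight after conditioning:
  (U=1, W=0, Z=0, Y=2, V=3, X=0) weight 1/864
  (U=1, W=0, Z=0, Y=2, V=3, X=1) weight 1/864
  (U=1, W=0, Z=0, Y=2, V=3, X=2) weight 1/864
  (U=1, W=0, Z=0, Y=3, V=3, X=0) weight 1/864
  (U=1, W=0, Z=0, Y=3, V=3, X=1) weight 1/864
  (U=1, W=0, Z=0, Y=3, V=3, X=2) weight 1/864
  (U=1, W=0, Z=0, Y=4, V=3, X=0) weight 1/864
  (U=1, W=0, Z=0, Y=4, V=3, X=1) weight 1/864
  (U=1, W=1, Z=0, Y=2, V=2, X=0) weight 1/432
  … 63 more
Group by V:
  weight(V=2) = 1/12
  weight(V=3) = 1/24
Total weight = 1/12 + 1/24 = 1/8
P(V=2 | obs) = 1/12 / 1/8 = 2/3
P(V=3 | obs) = 1/24 / 1/8 = 1/3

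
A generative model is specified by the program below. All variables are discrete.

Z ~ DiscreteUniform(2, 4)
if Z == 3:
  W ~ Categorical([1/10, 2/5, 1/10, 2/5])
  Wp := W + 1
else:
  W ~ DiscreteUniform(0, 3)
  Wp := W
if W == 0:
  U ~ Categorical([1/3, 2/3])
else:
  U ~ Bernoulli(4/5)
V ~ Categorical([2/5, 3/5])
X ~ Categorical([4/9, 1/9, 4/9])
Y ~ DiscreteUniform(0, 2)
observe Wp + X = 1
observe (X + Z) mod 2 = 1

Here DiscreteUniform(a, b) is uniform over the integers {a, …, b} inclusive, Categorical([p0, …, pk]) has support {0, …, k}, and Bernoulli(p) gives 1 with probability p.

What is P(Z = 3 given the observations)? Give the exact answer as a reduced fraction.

Enumerate traces; 36 have nonzero weight after conditioning:
  (Z=2, W=0, U=0, V=0, X=1, Y=0) weight 1/2430
  (Z=2, W=0, U=0, V=0, X=1, Y=1) weight 1/2430
  (Z=2, W=0, U=0, V=0, X=1, Y=2) weight 1/2430
  (Z=2, W=0, U=0, V=1, X=1, Y=0) weight 1/1620
  (Z=2, W=0, U=0, V=1, X=1, Y=1) weight 1/1620
  (Z=2, W=0, U=0, V=1, X=1, Y=2) weight 1/1620
  (Z=2, W=0, U=1, V=0, X=1, Y=0) weight 1/1215
  (Z=2, W=0, U=1, V=0, X=1, Y=1) weight 1/1215
  (Z=3, W=0, U=0, V=0, X=0, Y=0) weight 4/6075
  (Z=4, W=0, U=0, V=0, X=1, Y=0) weight 1/2430
  … 26 more
Group by Z:
  weight(Z=2) = 1/108
  weight(Z=3) = 2/135
  weight(Z=4) = 1/108
Total weight = 1/108 + 2/135 + 1/108 = 1/30
P(Z=2 | obs) = 1/108 / 1/30 = 5/18
P(Z=3 | obs) = 2/135 / 1/30 = 4/9
P(Z=4 | obs) = 1/108 / 1/30 = 5/18

P(Z = 3 | obs) = 4/9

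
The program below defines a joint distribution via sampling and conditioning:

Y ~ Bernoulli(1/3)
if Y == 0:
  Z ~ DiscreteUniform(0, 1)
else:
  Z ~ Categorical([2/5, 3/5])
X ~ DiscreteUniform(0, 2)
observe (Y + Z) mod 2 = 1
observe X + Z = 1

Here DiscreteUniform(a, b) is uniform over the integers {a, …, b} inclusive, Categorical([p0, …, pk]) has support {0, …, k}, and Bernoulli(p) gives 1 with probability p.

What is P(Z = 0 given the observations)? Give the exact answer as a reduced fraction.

P(Z = 0 | obs) = 2/7

Enumerate traces; 2 have nonzero weight after conditioning:
  (Y=0, Z=1, X=0) weight 1/9
  (Y=1, Z=0, X=1) weight 2/45
Group by Z:
  weight(Z=0) = 2/45
  weight(Z=1) = 1/9
Total weight = 2/45 + 1/9 = 7/45
P(Z=0 | obs) = 2/45 / 7/45 = 2/7
P(Z=1 | obs) = 1/9 / 7/45 = 5/7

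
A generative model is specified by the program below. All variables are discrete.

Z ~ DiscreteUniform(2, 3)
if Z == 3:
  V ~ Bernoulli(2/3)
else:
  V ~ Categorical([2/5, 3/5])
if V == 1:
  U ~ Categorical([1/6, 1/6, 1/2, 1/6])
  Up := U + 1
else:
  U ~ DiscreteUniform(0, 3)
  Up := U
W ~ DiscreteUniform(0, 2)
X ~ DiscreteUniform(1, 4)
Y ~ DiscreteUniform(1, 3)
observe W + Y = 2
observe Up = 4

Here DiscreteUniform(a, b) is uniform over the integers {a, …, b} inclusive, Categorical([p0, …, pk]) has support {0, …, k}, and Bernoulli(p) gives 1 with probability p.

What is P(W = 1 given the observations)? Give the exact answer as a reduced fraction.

P(W = 1 | obs) = 1/2

Enumerate traces; 16 have nonzero weight after conditioning:
  (Z=2, V=1, U=3, W=0, X=1, Y=2) weight 1/720
  (Z=2, V=1, U=3, W=0, X=2, Y=2) weight 1/720
  (Z=2, V=1, U=3, W=0, X=3, Y=2) weight 1/720
  (Z=2, V=1, U=3, W=0, X=4, Y=2) weight 1/720
  (Z=2, V=1, U=3, W=1, X=1, Y=1) weight 1/720
  (Z=2, V=1, U=3, W=1, X=2, Y=1) weight 1/720
  (Z=2, V=1, U=3, W=1, X=3, Y=1) weight 1/720
  (Z=2, V=1, U=3, W=1, X=4, Y=1) weight 1/720
  … 8 more
Group by W:
  weight(W=0) = 19/1620
  weight(W=1) = 19/1620
Total weight = 19/1620 + 19/1620 = 19/810
P(W=0 | obs) = 19/1620 / 19/810 = 1/2
P(W=1 | obs) = 19/1620 / 19/810 = 1/2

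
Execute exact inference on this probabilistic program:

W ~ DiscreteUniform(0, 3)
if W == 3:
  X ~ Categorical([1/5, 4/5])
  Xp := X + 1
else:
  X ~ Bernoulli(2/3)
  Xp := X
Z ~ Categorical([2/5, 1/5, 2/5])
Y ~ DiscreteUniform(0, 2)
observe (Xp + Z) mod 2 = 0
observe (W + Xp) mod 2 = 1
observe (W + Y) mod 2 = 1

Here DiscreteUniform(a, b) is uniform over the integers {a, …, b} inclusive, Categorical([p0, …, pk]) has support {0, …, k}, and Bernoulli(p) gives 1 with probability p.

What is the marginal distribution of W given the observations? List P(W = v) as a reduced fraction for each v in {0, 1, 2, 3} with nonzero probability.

P(W=0) = 5/78, P(W=1) = 10/39, P(W=2) = 5/78, P(W=3) = 8/13

Enumerate traces; 10 have nonzero weight after conditioning:
  (W=0, X=1, Z=1, Y=1) weight 1/90
  (W=1, X=0, Z=0, Y=0) weight 1/90
  (W=1, X=0, Z=0, Y=2) weight 1/90
  (W=1, X=0, Z=2, Y=0) weight 1/90
  (W=1, X=0, Z=2, Y=2) weight 1/90
  (W=2, X=1, Z=1, Y=1) weight 1/90
  (W=3, X=1, Z=0, Y=0) weight 2/75
  (W=3, X=1, Z=0, Y=2) weight 2/75
  … 2 more
Group by W:
  weight(W=0) = 1/90
  weight(W=1) = 2/45
  weight(W=2) = 1/90
  weight(W=3) = 8/75
Total weight = 1/90 + 2/45 + 1/90 + 8/75 = 13/75
P(W=0 | obs) = 1/90 / 13/75 = 5/78
P(W=1 | obs) = 2/45 / 13/75 = 10/39
P(W=2 | obs) = 1/90 / 13/75 = 5/78
P(W=3 | obs) = 8/75 / 13/75 = 8/13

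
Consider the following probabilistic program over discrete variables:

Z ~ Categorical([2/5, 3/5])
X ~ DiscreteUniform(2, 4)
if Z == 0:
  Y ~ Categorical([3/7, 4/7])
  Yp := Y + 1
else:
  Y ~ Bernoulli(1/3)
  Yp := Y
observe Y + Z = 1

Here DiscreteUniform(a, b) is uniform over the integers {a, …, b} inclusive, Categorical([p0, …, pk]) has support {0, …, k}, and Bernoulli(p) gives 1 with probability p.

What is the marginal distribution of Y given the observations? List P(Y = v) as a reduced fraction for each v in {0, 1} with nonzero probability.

P(Y=0) = 7/11, P(Y=1) = 4/11

Enumerate traces; 6 have nonzero weight after conditioning:
  (Z=0, X=2, Y=1) weight 8/105
  (Z=0, X=3, Y=1) weight 8/105
  (Z=0, X=4, Y=1) weight 8/105
  (Z=1, X=2, Y=0) weight 2/15
  (Z=1, X=3, Y=0) weight 2/15
  (Z=1, X=4, Y=0) weight 2/15
Group by Y:
  weight(Y=0) = 2/5
  weight(Y=1) = 8/35
Total weight = 2/5 + 8/35 = 22/35
P(Y=0 | obs) = 2/5 / 22/35 = 7/11
P(Y=1 | obs) = 8/35 / 22/35 = 4/11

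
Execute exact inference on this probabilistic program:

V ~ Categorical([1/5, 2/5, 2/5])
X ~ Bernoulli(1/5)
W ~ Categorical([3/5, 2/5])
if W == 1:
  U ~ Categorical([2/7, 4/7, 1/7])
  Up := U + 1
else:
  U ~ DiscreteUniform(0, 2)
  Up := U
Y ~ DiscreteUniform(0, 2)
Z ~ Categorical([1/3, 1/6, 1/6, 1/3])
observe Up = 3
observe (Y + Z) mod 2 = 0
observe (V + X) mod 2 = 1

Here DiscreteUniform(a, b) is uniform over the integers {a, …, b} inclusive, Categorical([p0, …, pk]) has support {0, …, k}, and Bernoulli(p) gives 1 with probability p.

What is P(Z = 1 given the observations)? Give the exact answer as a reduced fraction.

Enumerate traces; 18 have nonzero weight after conditioning:
  (V=0, X=1, W=1, U=2, Y=0, Z=0) weight 2/7875
  (V=0, X=1, W=1, U=2, Y=0, Z=2) weight 1/7875
  (V=0, X=1, W=1, U=2, Y=1, Z=1) weight 1/7875
  (V=0, X=1, W=1, U=2, Y=1, Z=3) weight 2/7875
  (V=0, X=1, W=1, U=2, Y=2, Z=0) weight 2/7875
  (V=0, X=1, W=1, U=2, Y=2, Z=2) weight 1/7875
  (V=1, X=0, W=1, U=2, Y=0, Z=0) weight 16/7875
  (V=1, X=0, W=1, U=2, Y=0, Z=2) weight 8/7875
  … 10 more
Group by Z:
  weight(Z=0) = 44/7875
  weight(Z=1) = 11/7875
  weight(Z=2) = 22/7875
  weight(Z=3) = 22/7875
Total weight = 44/7875 + 11/7875 + 22/7875 + 22/7875 = 11/875
P(Z=0 | obs) = 44/7875 / 11/875 = 4/9
P(Z=1 | obs) = 11/7875 / 11/875 = 1/9
P(Z=2 | obs) = 22/7875 / 11/875 = 2/9
P(Z=3 | obs) = 22/7875 / 11/875 = 2/9

P(Z = 1 | obs) = 1/9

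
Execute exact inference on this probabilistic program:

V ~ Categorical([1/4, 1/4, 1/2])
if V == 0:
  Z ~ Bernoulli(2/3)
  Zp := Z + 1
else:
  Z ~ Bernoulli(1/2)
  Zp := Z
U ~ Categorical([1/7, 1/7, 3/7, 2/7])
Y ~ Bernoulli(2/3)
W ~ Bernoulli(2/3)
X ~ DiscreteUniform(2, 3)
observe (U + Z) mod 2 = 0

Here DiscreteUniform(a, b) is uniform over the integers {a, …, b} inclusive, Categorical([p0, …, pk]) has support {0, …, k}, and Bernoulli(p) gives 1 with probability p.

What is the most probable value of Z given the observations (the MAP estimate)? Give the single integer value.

argmax_v P(Z = v | obs) = 0

Enumerate traces; 96 have nonzero weight after conditioning:
  (V=0, Z=0, U=0, Y=0, W=0, X=2) weight 1/1512
  (V=0, Z=0, U=0, Y=0, W=0, X=3) weight 1/1512
  (V=0, Z=0, U=0, Y=0, W=1, X=2) weight 1/756
  (V=0, Z=0, U=0, Y=0, W=1, X=3) weight 1/756
  (V=0, Z=0, U=0, Y=1, W=0, X=2) weight 1/756
  (V=0, Z=0, U=0, Y=1, W=0, X=3) weight 1/756
  (V=0, Z=0, U=0, Y=1, W=1, X=2) weight 1/378
  (V=0, Z=0, U=0, Y=1, W=1, X=3) weight 1/378
  (V=0, Z=1, U=1, Y=0, W=0, X=2) weight 1/756
  … 87 more
Group by Z:
  weight(Z=0) = 11/42
  weight(Z=1) = 13/56
Total weight = 11/42 + 13/56 = 83/168
P(Z=0 | obs) = 11/42 / 83/168 = 44/83
P(Z=1 | obs) = 13/56 / 83/168 = 39/83
argmax = 0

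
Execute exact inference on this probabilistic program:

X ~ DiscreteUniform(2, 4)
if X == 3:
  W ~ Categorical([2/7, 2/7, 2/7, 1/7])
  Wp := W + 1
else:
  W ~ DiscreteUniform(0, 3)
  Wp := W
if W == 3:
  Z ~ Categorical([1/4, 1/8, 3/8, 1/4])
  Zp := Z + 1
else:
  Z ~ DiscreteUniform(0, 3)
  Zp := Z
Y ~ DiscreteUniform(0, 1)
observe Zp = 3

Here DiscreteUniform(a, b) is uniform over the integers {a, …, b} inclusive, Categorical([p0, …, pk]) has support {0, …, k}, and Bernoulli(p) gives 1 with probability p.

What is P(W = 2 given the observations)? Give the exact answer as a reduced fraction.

Enumerate traces; 24 have nonzero weight after conditioning:
  (X=2, W=0, Z=3, Y=0) weight 1/96
  (X=2, W=0, Z=3, Y=1) weight 1/96
  (X=2, W=1, Z=3, Y=0) weight 1/96
  (X=2, W=1, Z=3, Y=1) weight 1/96
  (X=2, W=2, Z=3, Y=0) weight 1/96
  (X=2, W=2, Z=3, Y=1) weight 1/96
  (X=2, W=3, Z=2, Y=0) weight 1/64
  (X=2, W=3, Z=2, Y=1) weight 1/64
  … 16 more
Group by W:
  weight(W=0) = 11/168
  weight(W=1) = 11/168
  weight(W=2) = 11/168
  weight(W=3) = 9/112
Total weight = 11/168 + 11/168 + 11/168 + 9/112 = 31/112
P(W=0 | obs) = 11/168 / 31/112 = 22/93
P(W=1 | obs) = 11/168 / 31/112 = 22/93
P(W=2 | obs) = 11/168 / 31/112 = 22/93
P(W=3 | obs) = 9/112 / 31/112 = 9/31

P(W = 2 | obs) = 22/93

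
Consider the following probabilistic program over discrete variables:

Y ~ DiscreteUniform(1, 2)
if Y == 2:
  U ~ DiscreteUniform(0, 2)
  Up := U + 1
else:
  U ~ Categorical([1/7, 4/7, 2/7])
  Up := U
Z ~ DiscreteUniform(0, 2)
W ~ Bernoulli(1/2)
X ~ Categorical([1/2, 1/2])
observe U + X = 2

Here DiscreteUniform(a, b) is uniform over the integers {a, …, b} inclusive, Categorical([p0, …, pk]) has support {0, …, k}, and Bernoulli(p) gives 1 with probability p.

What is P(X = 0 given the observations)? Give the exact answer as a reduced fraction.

P(X = 0 | obs) = 13/32

Enumerate traces; 24 have nonzero weight after conditioning:
  (Y=1, U=1, Z=0, W=0, X=1) weight 1/42
  (Y=1, U=1, Z=0, W=1, X=1) weight 1/42
  (Y=1, U=1, Z=1, W=0, X=1) weight 1/42
  (Y=1, U=1, Z=1, W=1, X=1) weight 1/42
  (Y=1, U=1, Z=2, W=0, X=1) weight 1/42
  (Y=1, U=1, Z=2, W=1, X=1) weight 1/42
  (Y=1, U=2, Z=0, W=0, X=0) weight 1/84
  (Y=1, U=2, Z=0, W=1, X=0) weight 1/84
  … 16 more
Group by X:
  weight(X=0) = 13/84
  weight(X=1) = 19/84
Total weight = 13/84 + 19/84 = 8/21
P(X=0 | obs) = 13/84 / 8/21 = 13/32
P(X=1 | obs) = 19/84 / 8/21 = 19/32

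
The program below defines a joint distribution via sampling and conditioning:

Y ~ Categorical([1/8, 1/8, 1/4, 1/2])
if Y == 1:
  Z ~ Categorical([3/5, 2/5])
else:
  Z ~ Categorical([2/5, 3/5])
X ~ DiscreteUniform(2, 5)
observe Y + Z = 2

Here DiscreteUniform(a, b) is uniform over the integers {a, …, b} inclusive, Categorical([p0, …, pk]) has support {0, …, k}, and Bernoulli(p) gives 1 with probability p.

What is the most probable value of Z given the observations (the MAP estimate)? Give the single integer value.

argmax_v P(Z = v | obs) = 0

Enumerate traces; 8 have nonzero weight after conditioning:
  (Y=1, Z=1, X=2) weight 1/80
  (Y=1, Z=1, X=3) weight 1/80
  (Y=1, Z=1, X=4) weight 1/80
  (Y=1, Z=1, X=5) weight 1/80
  (Y=2, Z=0, X=2) weight 1/40
  (Y=2, Z=0, X=3) weight 1/40
  (Y=2, Z=0, X=4) weight 1/40
  (Y=2, Z=0, X=5) weight 1/40
Group by Z:
  weight(Z=0) = 1/10
  weight(Z=1) = 1/20
Total weight = 1/10 + 1/20 = 3/20
P(Z=0 | obs) = 1/10 / 3/20 = 2/3
P(Z=1 | obs) = 1/20 / 3/20 = 1/3
argmax = 0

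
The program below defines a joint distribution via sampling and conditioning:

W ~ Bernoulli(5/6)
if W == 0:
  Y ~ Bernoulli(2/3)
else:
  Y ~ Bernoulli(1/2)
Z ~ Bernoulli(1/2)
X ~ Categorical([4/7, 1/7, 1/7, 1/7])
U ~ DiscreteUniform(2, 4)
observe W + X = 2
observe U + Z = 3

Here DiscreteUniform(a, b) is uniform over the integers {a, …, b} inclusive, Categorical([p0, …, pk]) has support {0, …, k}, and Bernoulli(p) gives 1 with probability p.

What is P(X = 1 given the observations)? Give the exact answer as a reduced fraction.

Enumerate traces; 8 have nonzero weight after conditioning:
  (W=0, Y=0, Z=0, X=2, U=3) weight 1/756
  (W=0, Y=0, Z=1, X=2, U=2) weight 1/756
  (W=0, Y=1, Z=0, X=2, U=3) weight 1/378
  (W=0, Y=1, Z=1, X=2, U=2) weight 1/378
  (W=1, Y=0, Z=0, X=1, U=3) weight 5/504
  (W=1, Y=0, Z=1, X=1, U=2) weight 5/504
  (W=1, Y=1, Z=0, X=1, U=3) weight 5/504
  (W=1, Y=1, Z=1, X=1, U=2) weight 5/504
Group by X:
  weight(X=1) = 5/126
  weight(X=2) = 1/126
Total weight = 5/126 + 1/126 = 1/21
P(X=1 | obs) = 5/126 / 1/21 = 5/6
P(X=2 | obs) = 1/126 / 1/21 = 1/6

P(X = 1 | obs) = 5/6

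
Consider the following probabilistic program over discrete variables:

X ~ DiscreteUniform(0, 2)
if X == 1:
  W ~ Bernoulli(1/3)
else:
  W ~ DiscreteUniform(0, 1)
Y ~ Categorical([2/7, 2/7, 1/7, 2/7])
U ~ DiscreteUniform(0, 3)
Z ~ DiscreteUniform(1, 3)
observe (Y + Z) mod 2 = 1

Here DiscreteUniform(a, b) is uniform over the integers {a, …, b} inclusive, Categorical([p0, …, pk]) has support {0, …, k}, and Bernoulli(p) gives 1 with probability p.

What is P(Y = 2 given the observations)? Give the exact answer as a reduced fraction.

Enumerate traces; 144 have nonzero weight after conditioning:
  (X=0, W=0, Y=0, U=0, Z=1) weight 1/252
  (X=0, W=0, Y=0, U=0, Z=3) weight 1/252
  (X=0, W=0, Y=0, U=1, Z=1) weight 1/252
  (X=0, W=0, Y=0, U=1, Z=3) weight 1/252
  (X=0, W=0, Y=0, U=2, Z=1) weight 1/252
  (X=0, W=0, Y=0, U=2, Z=3) weight 1/252
  (X=0, W=0, Y=0, U=3, Z=1) weight 1/252
  (X=0, W=0, Y=0, U=3, Z=3) weight 1/252
  (X=0, W=0, Y=1, U=0, Z=2) weight 1/252
  (X=0, W=0, Y=2, U=0, Z=1) weight 1/504
  … 134 more
Group by Y:
  weight(Y=0) = 4/21
  weight(Y=1) = 2/21
  weight(Y=2) = 2/21
  weight(Y=3) = 2/21
Total weight = 4/21 + 2/21 + 2/21 + 2/21 = 10/21
P(Y=0 | obs) = 4/21 / 10/21 = 2/5
P(Y=1 | obs) = 2/21 / 10/21 = 1/5
P(Y=2 | obs) = 2/21 / 10/21 = 1/5
P(Y=3 | obs) = 2/21 / 10/21 = 1/5

P(Y = 2 | obs) = 1/5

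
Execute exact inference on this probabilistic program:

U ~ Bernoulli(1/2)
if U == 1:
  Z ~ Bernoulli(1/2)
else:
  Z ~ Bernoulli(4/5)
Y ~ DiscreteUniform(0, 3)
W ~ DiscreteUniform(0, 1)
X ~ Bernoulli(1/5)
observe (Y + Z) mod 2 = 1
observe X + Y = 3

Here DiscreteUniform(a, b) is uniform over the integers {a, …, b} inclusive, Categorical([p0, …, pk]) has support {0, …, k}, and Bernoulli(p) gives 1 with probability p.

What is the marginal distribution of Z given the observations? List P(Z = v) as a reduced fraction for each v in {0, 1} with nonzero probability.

P(Z=0) = 28/41, P(Z=1) = 13/41

Enumerate traces; 8 have nonzero weight after conditioning:
  (U=0, Z=0, Y=3, W=0, X=0) weight 1/100
  (U=0, Z=0, Y=3, W=1, X=0) weight 1/100
  (U=0, Z=1, Y=2, W=0, X=1) weight 1/100
  (U=0, Z=1, Y=2, W=1, X=1) weight 1/100
  (U=1, Z=0, Y=3, W=0, X=0) weight 1/40
  (U=1, Z=0, Y=3, W=1, X=0) weight 1/40
  (U=1, Z=1, Y=2, W=0, X=1) weight 1/160
  (U=1, Z=1, Y=2, W=1, X=1) weight 1/160
Group by Z:
  weight(Z=0) = 7/100
  weight(Z=1) = 13/400
Total weight = 7/100 + 13/400 = 41/400
P(Z=0 | obs) = 7/100 / 41/400 = 28/41
P(Z=1 | obs) = 13/400 / 41/400 = 13/41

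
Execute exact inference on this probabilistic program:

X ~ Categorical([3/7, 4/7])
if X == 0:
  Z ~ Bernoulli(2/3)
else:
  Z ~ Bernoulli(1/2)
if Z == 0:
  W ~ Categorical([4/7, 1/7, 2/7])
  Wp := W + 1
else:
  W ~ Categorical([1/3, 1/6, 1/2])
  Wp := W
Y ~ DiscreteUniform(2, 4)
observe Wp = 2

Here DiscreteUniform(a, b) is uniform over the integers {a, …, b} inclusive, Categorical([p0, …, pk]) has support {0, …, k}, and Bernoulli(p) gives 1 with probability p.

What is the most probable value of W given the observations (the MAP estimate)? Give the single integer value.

Enumerate traces; 12 have nonzero weight after conditioning:
  (X=0, Z=0, W=1, Y=2) weight 1/147
  (X=0, Z=0, W=1, Y=3) weight 1/147
  (X=0, Z=0, W=1, Y=4) weight 1/147
  (X=0, Z=1, W=2, Y=2) weight 1/21
  (X=0, Z=1, W=2, Y=3) weight 1/21
  (X=0, Z=1, W=2, Y=4) weight 1/21
  (X=1, Z=0, W=1, Y=2) weight 2/147
  (X=1, Z=0, W=1, Y=3) weight 2/147
  … 4 more
Group by W:
  weight(W=1) = 3/49
  weight(W=2) = 2/7
Total weight = 3/49 + 2/7 = 17/49
P(W=1 | obs) = 3/49 / 17/49 = 3/17
P(W=2 | obs) = 2/7 / 17/49 = 14/17
argmax = 2

argmax_v P(W = v | obs) = 2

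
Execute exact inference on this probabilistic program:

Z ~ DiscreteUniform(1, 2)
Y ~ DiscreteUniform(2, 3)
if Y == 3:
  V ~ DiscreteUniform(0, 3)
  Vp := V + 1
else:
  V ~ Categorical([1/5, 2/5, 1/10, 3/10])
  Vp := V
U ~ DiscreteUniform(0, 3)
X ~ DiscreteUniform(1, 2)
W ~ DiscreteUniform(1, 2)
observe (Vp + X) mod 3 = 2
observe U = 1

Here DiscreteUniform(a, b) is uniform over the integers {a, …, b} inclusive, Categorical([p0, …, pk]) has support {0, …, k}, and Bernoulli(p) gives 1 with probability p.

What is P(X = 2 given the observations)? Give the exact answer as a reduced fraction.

P(X = 2 | obs) = 5/11

Enumerate traces; 24 have nonzero weight after conditioning:
  (Z=1, Y=2, V=0, U=1, X=2, W=1) weight 1/320
  (Z=1, Y=2, V=0, U=1, X=2, W=2) weight 1/320
  (Z=1, Y=2, V=1, U=1, X=1, W=1) weight 1/160
  (Z=1, Y=2, V=1, U=1, X=1, W=2) weight 1/160
  (Z=1, Y=2, V=3, U=1, X=2, W=1) weight 3/640
  (Z=1, Y=2, V=3, U=1, X=2, W=2) weight 3/640
  (Z=1, Y=3, V=0, U=1, X=1, W=1) weight 1/256
  (Z=1, Y=3, V=0, U=1, X=1, W=2) weight 1/256
  … 16 more
Group by X:
  weight(X=1) = 9/160
  weight(X=2) = 3/64
Total weight = 9/160 + 3/64 = 33/320
P(X=1 | obs) = 9/160 / 33/320 = 6/11
P(X=2 | obs) = 3/64 / 33/320 = 5/11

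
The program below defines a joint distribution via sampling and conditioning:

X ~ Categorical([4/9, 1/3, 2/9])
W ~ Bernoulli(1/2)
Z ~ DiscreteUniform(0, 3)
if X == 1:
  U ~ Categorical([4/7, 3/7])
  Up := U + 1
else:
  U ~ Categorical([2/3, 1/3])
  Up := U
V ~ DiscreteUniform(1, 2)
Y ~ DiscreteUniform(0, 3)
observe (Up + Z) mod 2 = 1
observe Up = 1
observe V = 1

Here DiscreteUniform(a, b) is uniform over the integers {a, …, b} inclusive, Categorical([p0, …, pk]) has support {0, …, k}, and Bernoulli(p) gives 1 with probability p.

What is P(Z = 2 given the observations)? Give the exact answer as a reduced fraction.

P(Z = 2 | obs) = 1/2

Enumerate traces; 48 have nonzero weight after conditioning:
  (X=0, W=0, Z=0, U=1, V=1, Y=0) weight 1/432
  (X=0, W=0, Z=0, U=1, V=1, Y=1) weight 1/432
  (X=0, W=0, Z=0, U=1, V=1, Y=2) weight 1/432
  (X=0, W=0, Z=0, U=1, V=1, Y=3) weight 1/432
  (X=0, W=0, Z=2, U=1, V=1, Y=0) weight 1/432
  (X=0, W=0, Z=2, U=1, V=1, Y=1) weight 1/432
  (X=0, W=0, Z=2, U=1, V=1, Y=2) weight 1/432
  (X=0, W=0, Z=2, U=1, V=1, Y=3) weight 1/432
  … 40 more
Group by Z:
  weight(Z=0) = 13/252
  weight(Z=2) = 13/252
Total weight = 13/252 + 13/252 = 13/126
P(Z=0 | obs) = 13/252 / 13/126 = 1/2
P(Z=2 | obs) = 13/252 / 13/126 = 1/2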